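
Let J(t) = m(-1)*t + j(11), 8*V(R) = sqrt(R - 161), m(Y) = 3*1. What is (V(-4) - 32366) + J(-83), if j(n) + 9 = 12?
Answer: -32612 + I*sqrt(165)/8 ≈ -32612.0 + 1.6057*I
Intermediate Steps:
m(Y) = 3
j(n) = 3 (j(n) = -9 + 12 = 3)
V(R) = sqrt(-161 + R)/8 (V(R) = sqrt(R - 161)/8 = sqrt(-161 + R)/8)
J(t) = 3 + 3*t (J(t) = 3*t + 3 = 3 + 3*t)
(V(-4) - 32366) + J(-83) = (sqrt(-161 - 4)/8 - 32366) + (3 + 3*(-83)) = (sqrt(-165)/8 - 32366) + (3 - 249) = ((I*sqrt(165))/8 - 32366) - 246 = (I*sqrt(165)/8 - 32366) - 246 = (-32366 + I*sqrt(165)/8) - 246 = -32612 + I*sqrt(165)/8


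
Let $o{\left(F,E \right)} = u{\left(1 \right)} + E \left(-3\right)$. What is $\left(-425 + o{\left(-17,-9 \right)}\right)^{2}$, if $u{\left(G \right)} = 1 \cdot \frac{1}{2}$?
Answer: $\frac{632025}{4} \approx 1.5801 \cdot 10^{5}$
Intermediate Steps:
$u{\left(G \right)} = \frac{1}{2}$ ($u{\left(G \right)} = 1 \cdot \frac{1}{2} = \frac{1}{2}$)
$o{\left(F,E \right)} = \frac{1}{2} - 3 E$ ($o{\left(F,E \right)} = \frac{1}{2} + E \left(-3\right) = \frac{1}{2} - 3 E$)
$\left(-425 + o{\left(-17,-9 \right)}\right)^{2} = \left(-425 + \left(\frac{1}{2} - -27\right)\right)^{2} = \left(-425 + \left(\frac{1}{2} + 27\right)\right)^{2} = \left(-425 + \frac{55}{2}\right)^{2} = \left(- \frac{795}{2}\right)^{2} = \frac{632025}{4}$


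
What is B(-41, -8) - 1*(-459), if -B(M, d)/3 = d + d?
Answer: 507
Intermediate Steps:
B(M, d) = -6*d (B(M, d) = -3*(d + d) = -6*d)
B(-41, -8) - 1*(-459) = -6*(-8) - 1*(-459) = 48 + 459 = 507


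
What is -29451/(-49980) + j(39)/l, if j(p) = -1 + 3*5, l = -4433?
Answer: 43285521/73853780 ≈ 0.58610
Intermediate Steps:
j(p) = 14 (j(p) = -1 + 15 = 14)
-29451/(-49980) + j(39)/l = -29451/(-49980) + 14/(-4433) = -29451*(-1/49980) + 14*(-1/4433) = 9817/16660 - 14/4433 = 43285521/73853780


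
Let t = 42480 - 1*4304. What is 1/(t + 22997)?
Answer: 1/61173 ≈ 1.6347e-5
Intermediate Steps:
t = 38176 (t = 42480 - 4304 = 38176)
1/(t + 22997) = 1/(38176 + 22997) = 1/61173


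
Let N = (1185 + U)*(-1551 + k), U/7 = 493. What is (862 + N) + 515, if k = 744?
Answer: -3739875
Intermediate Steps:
U = 3451 (U = 7*493 = 3451)
N = -3741252 (N = (1185 + 3451)*(-1551 + 744) = 4636*(-807) = -3741252)
(862 + N) + 515 = (862 - 3741252) + 515 = -3740390 + 515 = -3739875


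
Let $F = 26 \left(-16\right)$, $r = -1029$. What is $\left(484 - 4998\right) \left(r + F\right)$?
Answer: $6522730$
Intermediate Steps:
$F = -416$
$\left(484 - 4998\right) \left(r + F\right) = \left(484 - 4998\right) \left(-1029 - 416\right) = \left(-4514\right) \left(-1445\right) = 6522730$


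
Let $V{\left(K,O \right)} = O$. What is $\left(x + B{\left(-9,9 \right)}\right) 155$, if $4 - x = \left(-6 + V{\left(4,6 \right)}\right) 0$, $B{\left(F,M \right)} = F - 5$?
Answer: $-1550$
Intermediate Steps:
$B{\left(F,M \right)} = -5 + F$ ($B{\left(F,M \right)} = F - 5 = -5 + F$)
$x = 4$ ($x = 4 - \left(-6 + 6\right) 0 = 4 - 0 \cdot 0 = 4 - 0 = 4 + 0 = 4$)
$\left(x + B{\left(-9,9 \right)}\right) 155 = \left(4 - 14\right) 155 = \left(-10\right) 155 = -1550$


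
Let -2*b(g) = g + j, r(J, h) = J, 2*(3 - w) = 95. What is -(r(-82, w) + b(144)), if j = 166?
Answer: 237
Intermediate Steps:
w = -89/2 (w = 3 - ½*95 = 3 - 95/2 = -89/2 ≈ -44.500)
b(g) = -83 - g/2 (b(g) = -(g + 166)/2 = -(166 + g)/2 = -83 - g/2)
-(r(-82, w) + b(144)) = -(-82 + (-83 - ½*144)) = -(-82 + (-83 - 72)) = -(-82 - 155) = -1*(-237) = 237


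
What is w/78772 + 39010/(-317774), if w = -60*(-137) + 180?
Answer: -50449265/3128961691 ≈ -0.016123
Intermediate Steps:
w = 8400 (w = 8220 + 180 = 8400)
w/78772 + 39010/(-317774) = 8400/78772 + 39010/(-317774) = 8400*(1/78772) + 39010*(-1/317774) = 2100/19693 - 19505/158887 = -50449265/3128961691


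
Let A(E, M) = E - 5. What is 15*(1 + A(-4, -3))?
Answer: -120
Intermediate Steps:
A(E, M) = -5 + E
15*(1 + A(-4, -3)) = 15*(1 + (-5 - 4)) = 15*(1 - 9) = 15*(-8) = -120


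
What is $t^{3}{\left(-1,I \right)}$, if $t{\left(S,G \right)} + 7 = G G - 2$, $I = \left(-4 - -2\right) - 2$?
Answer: $343$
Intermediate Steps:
$I = -4$ ($I = \left(-4 + 2\right) - 2 = -2 - 2 = -4$)
$t{\left(S,G \right)} = -9 + G^{2}$ ($t{\left(S,G \right)} = -7 + \left(G G - 2\right) = -7 + \left(G^{2} - 2\right) = -7 + \left(-2 + G^{2}\right) = -9 + G^{2}$)
$t^{3}{\left(-1,I \right)} = \left(-9 + \left(-4\right)^{2}\right)^{3} = \left(-9 + 16\right)^{3} = 7^{3} = 343$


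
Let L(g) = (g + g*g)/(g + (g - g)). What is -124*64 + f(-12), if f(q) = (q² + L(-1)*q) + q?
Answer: -7804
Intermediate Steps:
L(g) = (g + g²)/g (L(g) = (g + g²)/(g + 0) = (g + g²)/g)
f(q) = q + q² (f(q) = (q² + (1 - 1)*q) + q = (q² + 0*q) + q = (q² + 0) + q = q² + q = q + q²)
-124*64 + f(-12) = -124*64 - 12*(1 - 12) = -7936 - 12*(-11) = -7936 + 132 = -7804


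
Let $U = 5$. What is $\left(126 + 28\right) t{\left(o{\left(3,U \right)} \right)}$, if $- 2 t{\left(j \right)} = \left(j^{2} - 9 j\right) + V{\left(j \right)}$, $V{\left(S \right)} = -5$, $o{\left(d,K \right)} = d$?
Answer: $1771$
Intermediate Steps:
$t{\left(j \right)} = \frac{5}{2} - \frac{j^{2}}{2} + \frac{9 j}{2}$ ($t{\left(j \right)} = - \frac{\left(j^{2} - 9 j\right) - 5}{2} = - \frac{-5 + j^{2} - 9 j}{2} = \frac{5}{2} - \frac{j^{2}}{2} + \frac{9 j}{2}$)
$\left(126 + 28\right) t{\left(o{\left(3,U \right)} \right)} = \left(126 + 28\right) \left(\frac{5}{2} - \frac{3^{2}}{2} + \frac{9}{2} \cdot 3\right) = 154 \left(\frac{5}{2} - \frac{9}{2} + \frac{27}{2}\right) = 154 \cdot \frac{23}{2} = 1771$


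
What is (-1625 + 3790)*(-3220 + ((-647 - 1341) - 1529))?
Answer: -14585605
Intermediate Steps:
(-1625 + 3790)*(-3220 + ((-647 - 1341) - 1529)) = 2165*(-3220 + (-1988 - 1529)) = 2165*(-3220 - 3517) = 2165*(-6737) = -14585605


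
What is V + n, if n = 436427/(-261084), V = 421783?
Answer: 110120356345/261084 ≈ 4.2178e+5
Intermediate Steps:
n = -436427/261084 (n = 436427*(-1/261084) = -436427/261084 ≈ -1.6716)
V + n = 421783 - 436427/261084 = 110120356345/261084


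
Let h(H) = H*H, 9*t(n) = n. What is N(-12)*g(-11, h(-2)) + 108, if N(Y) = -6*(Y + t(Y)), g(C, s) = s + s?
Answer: 748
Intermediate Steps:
t(n) = n/9
h(H) = H**2
g(C, s) = 2*s
N(Y) = -20*Y/3 (N(Y) = -6*(Y + Y/9) = -20*Y/3)
N(-12)*g(-11, h(-2)) + 108 = (-20/3*(-12))*(2*(-2)**2) + 108 = 80*(2*4) + 108 = 80*8 + 108 = 640 + 108 = 748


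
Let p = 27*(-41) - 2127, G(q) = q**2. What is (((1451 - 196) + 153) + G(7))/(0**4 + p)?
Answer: -1457/3234 ≈ -0.45053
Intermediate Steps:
p = -3234 (p = -1107 - 2127 = -3234)
(((1451 - 196) + 153) + G(7))/(0**4 + p) = (((1451 - 196) + 153) + 7**2)/(0**4 - 3234) = ((1255 + 153) + 49)/(0 - 3234) = (1408 + 49)/(-3234) = 1457*(-1/3234) = -1457/3234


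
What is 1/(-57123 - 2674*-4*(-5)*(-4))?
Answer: 1/156797 ≈ 6.3777e-6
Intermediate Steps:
1/(-57123 - 2674*-4*(-5)*(-4)) = 1/(-57123 - 2674*20*(-4)) = 1/(-57123 - 2674*(-80)) = 1/(-57123 - 1*(-213920)) = 1/(-57123 + 213920) = 1/156797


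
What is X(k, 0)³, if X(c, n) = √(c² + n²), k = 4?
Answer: 64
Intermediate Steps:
X(k, 0)³ = (√(4² + 0²))³ = (√(16 + 0))³ = (√16)³ = 4³ = 64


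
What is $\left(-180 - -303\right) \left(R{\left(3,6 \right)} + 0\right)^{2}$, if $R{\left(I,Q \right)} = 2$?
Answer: $492$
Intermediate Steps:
$\left(-180 - -303\right) \left(R{\left(3,6 \right)} + 0\right)^{2} = \left(-180 - -303\right) \left(2 + 0\right)^{2} = \left(-180 + 303\right) 2^{2} = 123 \cdot 4 = 492$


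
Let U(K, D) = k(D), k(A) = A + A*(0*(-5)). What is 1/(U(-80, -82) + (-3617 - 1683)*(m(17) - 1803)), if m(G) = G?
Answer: 1/9465718 ≈ 1.0564e-7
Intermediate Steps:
k(A) = A (k(A) = A + A*0 = A + 0 = A)
U(K, D) = D
1/(U(-80, -82) + (-3617 - 1683)*(m(17) - 1803)) = 1/(-82 + (-3617 - 1683)*(17 - 1803)) = 1/(-82 - 5300*(-1786)) = 1/(-82 + 9465800) = 1/9465718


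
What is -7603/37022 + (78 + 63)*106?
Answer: 553323209/37022 ≈ 14946.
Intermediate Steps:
-7603/37022 + (78 + 63)*106 = -7603*1/37022 + 141*106 = -7603/37022 + 14946 = 553323209/37022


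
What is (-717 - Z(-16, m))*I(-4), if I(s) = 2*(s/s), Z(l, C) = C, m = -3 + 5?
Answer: -1438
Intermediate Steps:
m = 2
I(s) = 2 (I(s) = 2*1 = 2)
(-717 - Z(-16, m))*I(-4) = (-717 - 1*2)*2 = (-717 - 2)*2 = -719*2 = -1438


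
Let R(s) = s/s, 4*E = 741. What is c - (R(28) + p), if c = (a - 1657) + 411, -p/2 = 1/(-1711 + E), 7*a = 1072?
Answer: -46730727/42721 ≈ -1093.9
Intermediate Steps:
E = 741/4 (E = (¼)*741 = 741/4 ≈ 185.25)
a = 1072/7 (a = (⅐)*1072 = 1072/7 ≈ 153.14)
p = 8/6103 (p = -2/(-1711 + 741/4) = -2/(-6103/4) = -2*(-4/6103) = 8/6103 ≈ 0.0013108)
R(s) = 1
c = -7650/7 (c = (1072/7 - 1657) + 411 = -10527/7 + 411 = -7650/7 ≈ -1092.9)
c - (R(28) + p) = -7650/7 - (1 + 8/6103) = -7650/7 - 1*6111/6103 = -7650/7 - 6111/6103 = -46730727/42721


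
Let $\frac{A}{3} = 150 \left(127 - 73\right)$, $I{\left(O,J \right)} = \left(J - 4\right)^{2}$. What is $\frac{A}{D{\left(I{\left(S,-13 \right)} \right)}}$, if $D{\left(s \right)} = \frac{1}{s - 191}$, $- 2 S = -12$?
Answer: $2381400$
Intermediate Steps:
$S = 6$ ($S = \left(- \frac{1}{2}\right) \left(-12\right) = 6$)
$I{\left(O,J \right)} = \left(-4 + J\right)^{2}$
$D{\left(s \right)} = \frac{1}{-191 + s}$
$A = 24300$ ($A = 3 \cdot 150 \left(127 - 73\right) = 3 \cdot 150 \cdot 54 = 3 \cdot 8100 = 24300$)
$\frac{A}{D{\left(I{\left(S,-13 \right)} \right)}} = \frac{24300}{\frac{1}{-191 + \left(-4 - 13\right)^{2}}} = \frac{24300}{\frac{1}{-191 + \left(-17\right)^{2}}} = \frac{24300}{\frac{1}{-191 + 289}} = \frac{24300}{\frac{1}{98}} = 24300 \frac{1}{\frac{1}{98}} = 24300 \cdot 98 = 2381400$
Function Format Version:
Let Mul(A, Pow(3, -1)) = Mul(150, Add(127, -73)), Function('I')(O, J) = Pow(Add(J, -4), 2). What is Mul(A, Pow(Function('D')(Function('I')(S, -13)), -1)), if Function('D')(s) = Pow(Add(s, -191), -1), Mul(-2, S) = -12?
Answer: 2381400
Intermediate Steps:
S = 6 (S = Mul(Rational(-1, 2), -12) = 6)
Function('I')(O, J) = Pow(Add(-4, J), 2)
Function('D')(s) = Pow(Add(-191, s), -1)
A = 24300 (A = Mul(3, Mul(150, Add(127, -73))) = Mul(3, Mul(150, 54)) = Mul(3, 8100) = 24300)
Mul(A, Pow(Function('D')(Function('I')(S, -13)), -1)) = Mul(24300, Pow(Pow(Add(-191, Pow(Add(-4, -13), 2)), -1), -1)) = Mul(24300, Pow(Pow(Add(-191, Pow(-17, 2)), -1), -1)) = Mul(24300, Pow(Pow(Add(-191, 289), -1), -1)) = Mul(24300, Pow(Pow(98, -1), -1)) = Mul(24300, Pow(Rational(1, 98), -1)) = Mul(24300, 98) = 2381400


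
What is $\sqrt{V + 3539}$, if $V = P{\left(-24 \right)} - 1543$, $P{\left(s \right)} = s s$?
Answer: $2 \sqrt{643} \approx 50.715$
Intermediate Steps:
$P{\left(s \right)} = s^{2}$
$V = -967$ ($V = \left(-24\right)^{2} - 1543 = 576 - 1543 = -967$)
$\sqrt{V + 3539} = \sqrt{-967 + 3539} = \sqrt{2572} = 2 \sqrt{643}$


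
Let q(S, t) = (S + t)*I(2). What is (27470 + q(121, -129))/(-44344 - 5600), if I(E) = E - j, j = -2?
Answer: -4573/8324 ≈ -0.54938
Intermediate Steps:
I(E) = 2 + E (I(E) = E - 1*(-2) = E + 2 = 2 + E)
q(S, t) = 4*S + 4*t (q(S, t) = (S + t)*(2 + 2) = (S + t)*4 = 4*S + 4*t)
(27470 + q(121, -129))/(-44344 - 5600) = (27470 + (4*121 + 4*(-129)))/(-44344 - 5600) = (27470 + (484 - 516))/(-49944) = (27470 - 32)*(-1/49944) = 27438*(-1/49944) = -4573/8324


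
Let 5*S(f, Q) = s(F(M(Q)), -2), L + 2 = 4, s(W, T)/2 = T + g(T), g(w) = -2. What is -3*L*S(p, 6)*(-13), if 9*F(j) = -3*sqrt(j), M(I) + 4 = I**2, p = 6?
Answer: -624/5 ≈ -124.80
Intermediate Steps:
M(I) = -4 + I**2
F(j) = -sqrt(j)/3 (F(j) = (-3*sqrt(j))/9 = -sqrt(j)/3)
s(W, T) = -4 + 2*T (s(W, T) = 2*(T - 2) = 2*(-2 + T) = -4 + 2*T)
L = 2 (L = -2 + 4 = 2)
S(f, Q) = -8/5 (S(f, Q) = (-4 + 2*(-2))/5 = (-4 - 4)/5 = (1/5)*(-8) = -8/5)
-3*L*S(p, 6)*(-13) = -6*(-8)/5*(-13) = -3*(-16/5)*(-13) = (48/5)*(-13) = -624/5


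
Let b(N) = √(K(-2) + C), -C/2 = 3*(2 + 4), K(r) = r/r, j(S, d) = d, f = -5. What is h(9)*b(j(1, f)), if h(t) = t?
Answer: 9*I*√35 ≈ 53.245*I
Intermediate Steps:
K(r) = 1
C = -36 (C = -6*(2 + 4) = -6*6 = -2*18 = -36)
b(N) = I*√35 (b(N) = √(1 - 36) = √(-35) = I*√35)
h(9)*b(j(1, f)) = 9*(I*√35) = 9*I*√35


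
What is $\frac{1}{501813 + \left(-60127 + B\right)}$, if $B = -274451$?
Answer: $\frac{1}{167235} \approx 5.9796 \cdot 10^{-6}$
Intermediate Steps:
$\frac{1}{501813 + \left(-60127 + B\right)} = \frac{1}{501813 - 334578} = \frac{1}{167235}$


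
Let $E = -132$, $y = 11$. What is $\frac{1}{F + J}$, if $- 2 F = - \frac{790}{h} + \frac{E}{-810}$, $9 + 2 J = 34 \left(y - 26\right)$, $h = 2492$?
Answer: $- \frac{336420}{87275077} \approx -0.0038547$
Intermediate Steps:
$J = - \frac{519}{2}$ ($J = - \frac{9}{2} + \frac{34 \left(11 - 26\right)}{2} = - \frac{9}{2} + \frac{34 \left(-15\right)}{2} = - \frac{9}{2} + \frac{1}{2} \left(-510\right) = - \frac{9}{2} - 255 = - \frac{519}{2} \approx -259.5$)
$F = \frac{25913}{336420}$ ($F = - \frac{- \frac{790}{2492} - \frac{132}{-810}}{2} = - \frac{\left(-790\right) \frac{1}{2492} - - \frac{22}{135}}{2} = - \frac{- \frac{395}{1246} + \frac{22}{135}}{2} = \left(- \frac{1}{2}\right) \left(- \frac{25913}{168210}\right) = \frac{25913}{336420} \approx 0.077026$)
$\frac{1}{F + J} = \frac{1}{\frac{25913}{336420} - \frac{519}{2}} = \frac{1}{- \frac{87275077}{336420}} = - \frac{336420}{87275077}$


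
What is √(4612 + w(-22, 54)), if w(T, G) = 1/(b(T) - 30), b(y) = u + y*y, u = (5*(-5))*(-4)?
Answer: 17*√4897914/554 ≈ 67.912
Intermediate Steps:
u = 100 (u = -25*(-4) = 100)
b(y) = 100 + y² (b(y) = 100 + y*y = 100 + y²)
w(T, G) = 1/(70 + T²) (w(T, G) = 1/((100 + T²) - 30) = 1/(70 + T²))
√(4612 + w(-22, 54)) = √(4612 + 1/(70 + (-22)²)) = √(4612 + 1/(70 + 484)) = √(4612 + 1/554) = √(2555049/554) = 17*√4897914/554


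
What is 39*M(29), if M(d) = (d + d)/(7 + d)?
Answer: 377/6 ≈ 62.833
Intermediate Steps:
M(d) = 2*d/(7 + d) (M(d) = (2*d)/(7 + d) = 2*d/(7 + d))
39*M(29) = 39*(2*29/(7 + 29)) = 39*(2*29/36) = 39*(2*29*(1/36)) = 39*(29/18) = 377/6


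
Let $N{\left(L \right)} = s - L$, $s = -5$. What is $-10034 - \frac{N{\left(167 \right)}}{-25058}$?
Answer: $- \frac{125716072}{12529} \approx -10034.0$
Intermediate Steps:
$N{\left(L \right)} = -5 - L$
$-10034 - \frac{N{\left(167 \right)}}{-25058} = -10034 - \frac{-5 - 167}{-25058} = -10034 - \left(-5 - 167\right) \left(- \frac{1}{25058}\right) = -10034 - \left(-172\right) \left(- \frac{1}{25058}\right) = -10034 - \frac{86}{12529} = - \frac{125716072}{12529}$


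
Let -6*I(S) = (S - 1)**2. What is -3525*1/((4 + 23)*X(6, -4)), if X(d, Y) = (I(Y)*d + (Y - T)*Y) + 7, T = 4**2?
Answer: -1175/558 ≈ -2.1057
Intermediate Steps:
T = 16
I(S) = -(-1 + S)**2/6 (I(S) = -(S - 1)**2/6 = -(-1 + S)**2/6)
X(d, Y) = 7 + Y*(-16 + Y) - d*(-1 + Y)**2/6 (X(d, Y) = ((-(-1 + Y)**2/6)*d + (Y - 1*16)*Y) + 7 = (-d*(-1 + Y)**2/6 + (Y - 16)*Y) + 7 = (-d*(-1 + Y)**2/6 + (-16 + Y)*Y) + 7 = (-d*(-1 + Y)**2/6 + Y*(-16 + Y)) + 7 = (Y*(-16 + Y) - d*(-1 + Y)**2/6) + 7 = 7 + Y*(-16 + Y) - d*(-1 + Y)**2/6)
-3525*1/((4 + 23)*X(6, -4)) = -3525*1/((4 + 23)*(7 + (-4)**2 - 16*(-4) - 1/6*6*(-1 - 4)**2)) = -3525*1/(27*(7 + 16 + 64 - 1/6*6*(-5)**2)) = -3525*1/(27*(7 + 16 + 64 - 1/6*6*25)) = -3525*1/(27*(7 + 16 + 64 - 25)) = -3525/(62*27) = -3525/1674 = -3525*1/1674 = -1175/558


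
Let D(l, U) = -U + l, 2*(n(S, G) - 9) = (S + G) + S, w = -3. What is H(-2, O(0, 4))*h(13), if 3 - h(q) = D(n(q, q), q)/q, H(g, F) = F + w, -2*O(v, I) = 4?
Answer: -235/26 ≈ -9.0385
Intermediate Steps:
O(v, I) = -2 (O(v, I) = -½*4 = -2)
H(g, F) = -3 + F (H(g, F) = F - 3 = -3 + F)
n(S, G) = 9 + S + G/2 (n(S, G) = 9 + ((S + G) + S)/2 = 9 + ((G + S) + S)/2 = 9 + (G + 2*S)/2 = 9 + (S + G/2) = 9 + S + G/2)
D(l, U) = l - U
h(q) = 3 - (9 + q/2)/q (h(q) = 3 - ((9 + q + q/2) - q)/q = 3 - ((9 + 3*q/2) - q)/q = 3 - (9 + q/2)/q)
H(-2, O(0, 4))*h(13) = (-3 - 2)*(5/2 - 9/13) = -5*(5/2 - 9*1/13) = -5*(5/2 - 9/13) = -5*47/26 = -235/26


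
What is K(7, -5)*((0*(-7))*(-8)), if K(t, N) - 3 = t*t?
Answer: 0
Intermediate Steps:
K(t, N) = 3 + t² (K(t, N) = 3 + t*t = 3 + t²)
K(7, -5)*((0*(-7))*(-8)) = (3 + 7²)*((0*(-7))*(-8)) = (3 + 49)*(0*(-8)) = 52*0 = 0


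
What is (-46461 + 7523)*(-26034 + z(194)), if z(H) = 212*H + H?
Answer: -595284144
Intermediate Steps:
z(H) = 213*H
(-46461 + 7523)*(-26034 + z(194)) = (-46461 + 7523)*(-26034 + 213*194) = -38938*(-26034 + 41322) = -38938*15288 = -595284144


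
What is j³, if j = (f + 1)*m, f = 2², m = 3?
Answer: 3375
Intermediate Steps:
f = 4
j = 15 (j = (4 + 1)*3 = 5*3 = 15)
j³ = 15³ = 3375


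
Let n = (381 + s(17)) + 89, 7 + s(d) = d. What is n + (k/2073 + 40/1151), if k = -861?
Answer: 381460983/795341 ≈ 479.62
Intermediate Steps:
s(d) = -7 + d
n = 480 (n = (381 + (-7 + 17)) + 89 = (381 + 10) + 89 = 391 + 89 = 480)
n + (k/2073 + 40/1151) = 480 + (-861/2073 + 40/1151) = 480 + (-861*1/2073 + 40*(1/1151)) = 480 + (-287/691 + 40/1151) = 480 - 302697/795341 = 381460983/795341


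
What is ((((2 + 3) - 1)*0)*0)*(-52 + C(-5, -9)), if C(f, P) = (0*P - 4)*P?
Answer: 0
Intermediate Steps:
C(f, P) = -4*P (C(f, P) = (0 - 4)*P = -4*P)
((((2 + 3) - 1)*0)*0)*(-52 + C(-5, -9)) = ((((2 + 3) - 1)*0)*0)*(-52 - 4*(-9)) = (((5 - 1)*0)*0)*(-52 + 36) = ((4*0)*0)*(-16) = (0*0)*(-16) = 0*(-16) = 0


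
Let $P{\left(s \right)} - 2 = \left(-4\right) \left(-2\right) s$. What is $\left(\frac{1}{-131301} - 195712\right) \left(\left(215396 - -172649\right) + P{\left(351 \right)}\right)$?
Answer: $- \frac{3347957267364205}{43767} \approx -7.6495 \cdot 10^{10}$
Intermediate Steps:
$P{\left(s \right)} = 2 + 8 s$ ($P{\left(s \right)} = 2 + \left(-4\right) \left(-2\right) s = 2 + 8 s$)
$\left(\frac{1}{-131301} - 195712\right) \left(\left(215396 - -172649\right) + P{\left(351 \right)}\right) = \left(\frac{1}{-131301} - 195712\right) \left(\left(215396 - -172649\right) + \left(2 + 8 \cdot 351\right)\right) = \left(- \frac{1}{131301} - 195712\right) \left(\left(215396 + 172649\right) + \left(2 + 2808\right)\right) = - \frac{25697181313 \left(388045 + 2810\right)}{131301} = \left(- \frac{25697181313}{131301}\right) 390855 = - \frac{3347957267364205}{43767}$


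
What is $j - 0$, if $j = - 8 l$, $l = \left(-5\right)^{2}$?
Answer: $-200$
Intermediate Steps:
$l = 25$
$j = -200$ ($j = \left(-8\right) 25 = -200$)
$j - 0 = -200 - 0 = -200 + 0 = -200$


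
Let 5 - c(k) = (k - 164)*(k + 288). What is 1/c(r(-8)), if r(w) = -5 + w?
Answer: 1/48680 ≈ 2.0542e-5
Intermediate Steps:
c(k) = 5 - (-164 + k)*(288 + k) (c(k) = 5 - (k - 164)*(k + 288) = 5 - (-164 + k)*(288 + k))
1/c(r(-8)) = 1/(47237 - (-5 - 8)**2 - 124*(-5 - 8)) = 1/(47237 - 1*(-13)**2 - 124*(-13)) = 1/(47237 - 1*169 + 1612) = 1/(47237 - 169 + 1612) = 1/48680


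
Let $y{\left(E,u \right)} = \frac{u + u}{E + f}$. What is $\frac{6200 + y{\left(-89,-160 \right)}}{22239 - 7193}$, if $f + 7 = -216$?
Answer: $\frac{120920}{293397} \approx 0.41214$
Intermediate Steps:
$f = -223$ ($f = -7 - 216 = -223$)
$y{\left(E,u \right)} = \frac{2 u}{-223 + E}$ ($y{\left(E,u \right)} = \frac{u + u}{E - 223} = \frac{2 u}{-223 + E}$)
$\frac{6200 + y{\left(-89,-160 \right)}}{22239 - 7193} = \frac{6200 + 2 \left(-160\right) \frac{1}{-223 - 89}}{22239 - 7193} = \frac{6200 + 2 \left(-160\right) \frac{1}{-312}}{15046} = \left(6200 + 2 \left(-160\right) \left(- \frac{1}{312}\right)\right) \frac{1}{15046} = \left(6200 + \frac{40}{39}\right) \frac{1}{15046} = \frac{241840}{39} \cdot \frac{1}{15046} = \frac{120920}{293397}$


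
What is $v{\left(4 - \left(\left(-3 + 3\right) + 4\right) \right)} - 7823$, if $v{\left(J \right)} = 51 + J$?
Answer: $-7772$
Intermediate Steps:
$v{\left(4 - \left(\left(-3 + 3\right) + 4\right) \right)} - 7823 = \left(51 + \left(4 - \left(\left(-3 + 3\right) + 4\right)\right)\right) - 7823 = \left(51 + \left(4 - \left(0 + 4\right)\right)\right) - 7823 = \left(51 + \left(4 - 4\right)\right) - 7823 = \left(51 + 0\right) - 7823 = 51 - 7823 = -7772$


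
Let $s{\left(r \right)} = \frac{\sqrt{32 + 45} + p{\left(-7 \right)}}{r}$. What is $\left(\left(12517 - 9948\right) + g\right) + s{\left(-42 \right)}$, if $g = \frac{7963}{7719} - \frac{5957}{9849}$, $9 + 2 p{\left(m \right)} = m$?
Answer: $\frac{9302556647}{3620211} - \frac{\sqrt{77}}{42} \approx 2569.4$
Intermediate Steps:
$p{\left(m \right)} = - \frac{9}{2} + \frac{m}{2}$
$s{\left(r \right)} = \frac{-8 + \sqrt{77}}{r}$ ($s{\left(r \right)} = \frac{\sqrt{32 + 45} + \left(- \frac{9}{2} + \frac{1}{2} \left(-7\right)\right)}{r} = \frac{\sqrt{77} - 8}{r} = \frac{-8 + \sqrt{77}}{r}$)
$g = \frac{515008}{1206737}$ ($g = 7963 \cdot \frac{1}{7719} - \frac{851}{1407} = \frac{7963}{7719} - \frac{851}{1407} = \frac{515008}{1206737} \approx 0.42678$)
$\left(\left(12517 - 9948\right) + g\right) + s{\left(-42 \right)} = \left(\left(12517 - 9948\right) + \frac{515008}{1206737}\right) + \frac{-8 + \sqrt{77}}{-42} = \left(\left(12517 - 9948\right) + \frac{515008}{1206737}\right) - \frac{-8 + \sqrt{77}}{42} = \left(2569 + \frac{515008}{1206737}\right) + \left(\frac{4}{21} - \frac{\sqrt{77}}{42}\right) = \frac{3100622361}{1206737} + \left(\frac{4}{21} - \frac{\sqrt{77}}{42}\right) = \frac{9302556647}{3620211} - \frac{\sqrt{77}}{42}$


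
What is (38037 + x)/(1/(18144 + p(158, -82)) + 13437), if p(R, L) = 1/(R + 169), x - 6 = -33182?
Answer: 28840745629/79722917220 ≈ 0.36176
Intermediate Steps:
x = -33176 (x = 6 - 33182 = -33176)
p(R, L) = 1/(169 + R)
(38037 + x)/(1/(18144 + p(158, -82)) + 13437) = (38037 - 33176)/(1/(18144 + 1/(169 + 158)) + 13437) = 4861/(1/(18144 + 1/327) + 13437) = 4861/(1/(5933089/327) + 13437) = 4861/(327/5933089 + 13437) = 4861/(79722917220/5933089) = 4861*(5933089/79722917220) = 28840745629/79722917220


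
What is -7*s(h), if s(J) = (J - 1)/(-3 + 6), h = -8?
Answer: 21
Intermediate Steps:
s(J) = -⅓ + J/3 (s(J) = (-1 + J)/3 = (-1 + J)*(⅓) = -⅓ + J/3)
-7*s(h) = -7*(-⅓ + (⅓)*(-8)) = -7*(-⅓ - 8/3) = -7*(-3) = 21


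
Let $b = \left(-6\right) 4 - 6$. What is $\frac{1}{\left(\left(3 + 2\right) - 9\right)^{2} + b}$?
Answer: $- \frac{1}{14} \approx -0.071429$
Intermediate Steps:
$b = -30$ ($b = -24 - 6 = -30$)
$\frac{1}{\left(\left(3 + 2\right) - 9\right)^{2} + b} = \frac{1}{\left(\left(3 + 2\right) - 9\right)^{2} - 30} = \frac{1}{\left(5 - 9\right)^{2} - 30} = \frac{1}{\left(-4\right)^{2} - 30} = \frac{1}{16 - 30} = \frac{1}{-14} = - \frac{1}{14}$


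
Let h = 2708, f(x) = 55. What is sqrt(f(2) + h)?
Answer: 3*sqrt(307) ≈ 52.564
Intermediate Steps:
sqrt(f(2) + h) = sqrt(55 + 2708) = sqrt(2763) = 3*sqrt(307)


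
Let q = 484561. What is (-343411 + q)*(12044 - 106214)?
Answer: -13292095500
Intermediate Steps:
(-343411 + q)*(12044 - 106214) = (-343411 + 484561)*(12044 - 106214) = 141150*(-94170) = -13292095500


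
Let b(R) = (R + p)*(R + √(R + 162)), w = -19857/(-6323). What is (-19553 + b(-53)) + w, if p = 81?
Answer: -132997094/6323 + 28*√109 ≈ -20742.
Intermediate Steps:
w = 19857/6323 (w = -19857*(-1/6323) = 19857/6323 ≈ 3.1404)
b(R) = (81 + R)*(R + √(162 + R)) (b(R) = (R + 81)*(R + √(R + 162)) = (81 + R)*(R + √(162 + R)))
(-19553 + b(-53)) + w = (-19553 + ((-53)² + 81*(-53) + 81*√(162 - 53) - 53*√(162 - 53))) + 19857/6323 = (-19553 + (2809 - 4293 + 81*√109 - 53*√109)) + 19857/6323 = (-19553 + (-1484 + 28*√109)) + 19857/6323 = (-21037 + 28*√109) + 19857/6323 = -132997094/6323 + 28*√109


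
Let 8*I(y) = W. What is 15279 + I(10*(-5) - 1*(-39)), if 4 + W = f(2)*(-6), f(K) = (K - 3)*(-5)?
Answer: 61099/4 ≈ 15275.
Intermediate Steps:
f(K) = 15 - 5*K (f(K) = (-3 + K)*(-5) = 15 - 5*K)
W = -34 (W = -4 + (15 - 5*2)*(-6) = -4 + (15 - 10)*(-6) = -4 + 5*(-6) = -4 - 30 = -34)
I(y) = -17/4 (I(y) = (⅛)*(-34) = -17/4)
15279 + I(10*(-5) - 1*(-39)) = 15279 - 17/4 = 61099/4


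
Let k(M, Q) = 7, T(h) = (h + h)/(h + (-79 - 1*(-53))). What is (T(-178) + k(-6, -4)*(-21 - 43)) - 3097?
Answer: -180706/51 ≈ -3543.3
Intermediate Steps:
T(h) = 2*h/(-26 + h) (T(h) = (2*h)/(h + (-79 + 53)) = (2*h)/(h - 26) = (2*h)/(-26 + h) = 2*h/(-26 + h))
(T(-178) + k(-6, -4)*(-21 - 43)) - 3097 = (2*(-178)/(-26 - 178) + 7*(-21 - 43)) - 3097 = (2*(-178)/(-204) + 7*(-64)) - 3097 = (2*(-178)*(-1/204) - 448) - 3097 = (89/51 - 448) - 3097 = -22759/51 - 3097 = -180706/51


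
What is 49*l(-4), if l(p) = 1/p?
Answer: -49/4 ≈ -12.250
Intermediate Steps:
49*l(-4) = 49/(-4) = 49*(-1/4) = -49/4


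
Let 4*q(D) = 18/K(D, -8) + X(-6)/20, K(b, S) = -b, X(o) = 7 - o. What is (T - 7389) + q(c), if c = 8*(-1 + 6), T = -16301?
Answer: -473799/20 ≈ -23690.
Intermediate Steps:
c = 40 (c = 8*5 = 40)
q(D) = 13/80 - 9/(2*D) (q(D) = (18/((-D)) + (7 - 1*(-6))/20)/4 = (18*(-1/D) + (7 + 6)*(1/20))/4 = (-18/D + 13*(1/20))/4 = (-18/D + 13/20)/4 = (13/20 - 18/D)/4 = 13/80 - 9/(2*D))
(T - 7389) + q(c) = (-16301 - 7389) + (1/80)*(-360 + 13*40)/40 = -23690 + (1/80)*(1/40)*(-360 + 520) = -23690 + (1/80)*(1/40)*160 = -23690 + 1/20 = -473799/20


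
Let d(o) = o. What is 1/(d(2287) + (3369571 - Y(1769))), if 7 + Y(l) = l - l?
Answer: 1/3371865 ≈ 2.9657e-7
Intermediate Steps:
Y(l) = -7 (Y(l) = -7 + (l - l) = -7 + 0 = -7)
1/(d(2287) + (3369571 - Y(1769))) = 1/(2287 + (3369571 - 1*(-7))) = 1/(2287 + (3369571 + 7)) = 1/(2287 + 3369578) = 1/3371865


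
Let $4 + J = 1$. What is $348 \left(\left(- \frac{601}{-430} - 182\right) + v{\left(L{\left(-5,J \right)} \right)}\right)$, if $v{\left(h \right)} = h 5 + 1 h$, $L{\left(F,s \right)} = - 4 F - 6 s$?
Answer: $\frac{3546294}{215} \approx 16494.0$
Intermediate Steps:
$J = -3$ ($J = -4 + 1 = -3$)
$L{\left(F,s \right)} = - 6 s - 4 F$
$v{\left(h \right)} = 6 h$ ($v{\left(h \right)} = 5 h + h = 6 h$)
$348 \left(\left(- \frac{601}{-430} - 182\right) + v{\left(L{\left(-5,J \right)} \right)}\right) = 348 \left(\left(- \frac{601}{-430} - 182\right) + 6 \left(\left(-6\right) \left(-3\right) - -20\right)\right) = 348 \left(\left(\left(-601\right) \left(- \frac{1}{430}\right) - 182\right) + 6 \left(18 + 20\right)\right) = 348 \left(\left(\frac{601}{430} - 182\right) + 6 \cdot 38\right) = 348 \left(- \frac{77659}{430} + 228\right) = 348 \cdot \frac{20381}{430} = \frac{3546294}{215}$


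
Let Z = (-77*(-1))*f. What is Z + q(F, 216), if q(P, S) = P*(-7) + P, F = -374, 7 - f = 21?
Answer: 1166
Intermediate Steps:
f = -14 (f = 7 - 1*21 = 7 - 21 = -14)
Z = -1078 (Z = -77*(-1)*(-14) = 77*(-14) = -1078)
q(P, S) = -6*P (q(P, S) = -7*P + P = -6*P)
Z + q(F, 216) = -1078 - 6*(-374) = -1078 + 2244 = 1166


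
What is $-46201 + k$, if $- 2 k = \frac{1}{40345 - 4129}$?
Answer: $- \frac{3346430833}{72432} \approx -46201.0$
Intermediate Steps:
$k = - \frac{1}{72432}$ ($k = - \frac{1}{2 \left(40345 - 4129\right)} = - \frac{1}{2 \cdot 36216} = \left(- \frac{1}{2}\right) \frac{1}{36216} = - \frac{1}{72432} \approx -1.3806 \cdot 10^{-5}$)
$-46201 + k = -46201 - \frac{1}{72432} = - \frac{3346430833}{72432}$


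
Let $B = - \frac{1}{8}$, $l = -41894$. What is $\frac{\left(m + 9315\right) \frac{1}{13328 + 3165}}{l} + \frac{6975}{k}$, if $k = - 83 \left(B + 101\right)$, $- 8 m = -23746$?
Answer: $- \frac{51408352997291}{61708054022536} \approx -0.83309$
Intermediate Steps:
$m = \frac{11873}{4}$ ($m = \left(- \frac{1}{8}\right) \left(-23746\right) = \frac{11873}{4} \approx 2968.3$)
$B = - \frac{1}{8}$ ($B = \left(-1\right) \frac{1}{8} = - \frac{1}{8} \approx -0.125$)
$k = - \frac{66981}{8}$ ($k = - 83 \left(- \frac{1}{8} + 101\right) = \left(-83\right) \frac{807}{8} = - \frac{66981}{8} \approx -8372.6$)
$\frac{\left(m + 9315\right) \frac{1}{13328 + 3165}}{l} + \frac{6975}{k} = \frac{\left(\frac{11873}{4} + 9315\right) \frac{1}{13328 + 3165}}{-41894} + \frac{6975}{- \frac{66981}{8}} = \frac{49133}{4 \cdot 16493} \left(- \frac{1}{41894}\right) + 6975 \left(- \frac{8}{66981}\right) = \frac{49133}{4} \cdot \frac{1}{16493} \left(- \frac{1}{41894}\right) - \frac{18600}{22327} = \frac{49133}{65972} \left(- \frac{1}{41894}\right) - \frac{18600}{22327} = - \frac{49133}{2763830968} - \frac{18600}{22327} = - \frac{51408352997291}{61708054022536}$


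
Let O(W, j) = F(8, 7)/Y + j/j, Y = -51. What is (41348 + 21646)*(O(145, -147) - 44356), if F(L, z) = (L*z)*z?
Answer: -47507912006/17 ≈ -2.7946e+9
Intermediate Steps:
F(L, z) = L*z²
O(W, j) = -341/51 (O(W, j) = (8*7²)/(-51) + j/j = (8*49)*(-1/51) + 1 = 392*(-1/51) + 1 = -392/51 + 1 = -341/51)
(41348 + 21646)*(O(145, -147) - 44356) = (41348 + 21646)*(-341/51 - 44356) = 62994*(-2262497/51) = -47507912006/17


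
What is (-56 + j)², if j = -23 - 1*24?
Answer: 10609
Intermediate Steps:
j = -47 (j = -23 - 24 = -47)
(-56 + j)² = (-56 - 47)² = (-103)² = 10609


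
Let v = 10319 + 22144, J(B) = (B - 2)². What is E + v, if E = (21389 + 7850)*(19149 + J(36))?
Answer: 593730358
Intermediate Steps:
J(B) = (-2 + B)²
v = 32463
E = 593697895 (E = (21389 + 7850)*(19149 + (-2 + 36)²) = 29239*(19149 + 34²) = 29239*(19149 + 1156) = 29239*20305 = 593697895)
E + v = 593697895 + 32463 = 593730358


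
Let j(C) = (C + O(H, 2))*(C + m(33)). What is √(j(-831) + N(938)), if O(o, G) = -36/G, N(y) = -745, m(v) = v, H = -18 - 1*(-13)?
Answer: 113*√53 ≈ 822.65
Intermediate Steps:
H = -5 (H = -18 + 13 = -5)
j(C) = (-18 + C)*(33 + C) (j(C) = (C - 36/2)*(C + 33) = (C - 36*½)*(33 + C) = (C - 18)*(33 + C) = (-18 + C)*(33 + C))
√(j(-831) + N(938)) = √((-594 + (-831)² + 15*(-831)) - 745) = √((-594 + 690561 - 12465) - 745) = √(677502 - 745) = √676757 = 113*√53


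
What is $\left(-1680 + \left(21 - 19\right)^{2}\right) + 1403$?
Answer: $-273$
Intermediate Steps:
$\left(-1680 + \left(21 - 19\right)^{2}\right) + 1403 = \left(-1680 + 2^{2}\right) + 1403 = \left(-1680 + 4\right) + 1403 = -1676 + 1403 = -273$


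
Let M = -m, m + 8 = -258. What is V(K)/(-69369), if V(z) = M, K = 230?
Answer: -14/3651 ≈ -0.0038346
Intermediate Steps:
m = -266 (m = -8 - 258 = -266)
M = 266 (M = -1*(-266) = 266)
V(z) = 266
V(K)/(-69369) = 266/(-69369) = 266*(-1/69369) = -14/3651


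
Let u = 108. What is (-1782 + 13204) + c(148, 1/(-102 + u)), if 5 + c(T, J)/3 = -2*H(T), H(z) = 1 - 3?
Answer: 11419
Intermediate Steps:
H(z) = -2
c(T, J) = -3 (c(T, J) = -15 + 3*(-2*(-2)) = -15 + 3*4 = -15 + 12 = -3)
(-1782 + 13204) + c(148, 1/(-102 + u)) = (-1782 + 13204) - 3 = 11422 - 3 = 11419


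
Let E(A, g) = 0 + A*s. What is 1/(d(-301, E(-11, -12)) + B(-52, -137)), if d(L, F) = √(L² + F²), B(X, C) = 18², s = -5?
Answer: 162/5675 - 13*√554/11350 ≈ 0.0015873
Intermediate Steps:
B(X, C) = 324
E(A, g) = -5*A (E(A, g) = 0 + A*(-5) = 0 - 5*A = -5*A)
d(L, F) = √(F² + L²)
1/(d(-301, E(-11, -12)) + B(-52, -137)) = 1/(√((-5*(-11))² + (-301)²) + 324) = 1/(√(55² + 90601) + 324) = 1/(√(3025 + 90601) + 324) = 1/(√93626 + 324) = 1/(13*√554 + 324) = 1/(324 + 13*√554)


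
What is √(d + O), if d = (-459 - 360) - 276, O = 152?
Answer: I*√943 ≈ 30.708*I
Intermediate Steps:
d = -1095 (d = -819 - 276 = -1095)
√(d + O) = √(-1095 + 152) = √(-943) = I*√943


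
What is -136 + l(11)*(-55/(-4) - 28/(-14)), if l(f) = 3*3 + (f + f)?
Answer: 1409/4 ≈ 352.25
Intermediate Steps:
l(f) = 9 + 2*f
-136 + l(11)*(-55/(-4) - 28/(-14)) = -136 + (9 + 2*11)*(-55/(-4) - 28/(-14)) = -136 + (9 + 22)*(-55*(-¼) - 28*(-1/14)) = -136 + 31*(55/4 + 2) = -136 + 31*(63/4) = -136 + 1953/4 = 1409/4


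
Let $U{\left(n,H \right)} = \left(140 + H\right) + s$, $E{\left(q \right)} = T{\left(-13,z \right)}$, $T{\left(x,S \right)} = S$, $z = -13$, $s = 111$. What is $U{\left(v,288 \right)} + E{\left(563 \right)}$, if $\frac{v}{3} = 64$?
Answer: $526$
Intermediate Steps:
$v = 192$ ($v = 3 \cdot 64 = 192$)
$E{\left(q \right)} = -13$
$U{\left(n,H \right)} = 251 + H$ ($U{\left(n,H \right)} = \left(140 + H\right) + 111 = 251 + H$)
$U{\left(v,288 \right)} + E{\left(563 \right)} = \left(251 + 288\right) - 13 = 539 - 13 = 526$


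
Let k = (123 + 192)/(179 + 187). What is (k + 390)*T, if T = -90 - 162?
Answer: -6008310/61 ≈ -98497.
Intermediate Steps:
T = -252
k = 105/122 (k = 315/366 = 315*(1/366) = 105/122 ≈ 0.86066)
(k + 390)*T = (105/122 + 390)*(-252) = (47685/122)*(-252) = -6008310/61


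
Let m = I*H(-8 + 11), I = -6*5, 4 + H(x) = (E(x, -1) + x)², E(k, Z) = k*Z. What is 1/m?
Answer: 1/120 ≈ 0.0083333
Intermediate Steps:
E(k, Z) = Z*k
H(x) = -4 (H(x) = -4 + (-x + x)² = -4 + 0² = -4 + 0 = -4)
I = -30
m = 120 (m = -30*(-4) = 120)
1/m = 1/120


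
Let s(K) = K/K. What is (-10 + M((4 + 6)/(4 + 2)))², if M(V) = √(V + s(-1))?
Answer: 308/3 - 40*√6/3 ≈ 70.007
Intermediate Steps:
s(K) = 1
M(V) = √(1 + V) (M(V) = √(V + 1) = √(1 + V))
(-10 + M((4 + 6)/(4 + 2)))² = (-10 + √(1 + (4 + 6)/(4 + 2)))² = (-10 + √(1 + 10/6))² = (-10 + √(1 + 10*(⅙)))² = (-10 + √(1 + 5/3))² = (-10 + √(8/3))² = (-10 + 2*√6/3)²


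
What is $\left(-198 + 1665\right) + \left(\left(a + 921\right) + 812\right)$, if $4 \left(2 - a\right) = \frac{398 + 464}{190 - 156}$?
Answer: $\frac{217305}{68} \approx 3195.7$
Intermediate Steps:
$a = - \frac{295}{68}$ ($a = 2 - \frac{\left(398 + 464\right) \frac{1}{190 - 156}}{4} = 2 - \frac{862 \cdot \frac{1}{34}}{4} = 2 - \frac{431}{68} = - \frac{295}{68} \approx -4.3382$)
$\left(-198 + 1665\right) + \left(\left(a + 921\right) + 812\right) = \left(-198 + 1665\right) + \left(\left(- \frac{295}{68} + 921\right) + 812\right) = 1467 + \left(\frac{62333}{68} + 812\right) = 1467 + \frac{117549}{68} = \frac{217305}{68}$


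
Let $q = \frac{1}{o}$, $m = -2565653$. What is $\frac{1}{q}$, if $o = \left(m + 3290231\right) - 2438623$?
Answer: $-1714045$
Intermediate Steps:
$o = -1714045$ ($o = \left(-2565653 + 3290231\right) - 2438623 = 724578 - 2438623 = -1714045$)
$q = - \frac{1}{1714045}$ ($q = \frac{1}{-1714045} = - \frac{1}{1714045} \approx -5.8342 \cdot 10^{-7}$)
$\frac{1}{q} = \frac{1}{- \frac{1}{1714045}} = -1714045$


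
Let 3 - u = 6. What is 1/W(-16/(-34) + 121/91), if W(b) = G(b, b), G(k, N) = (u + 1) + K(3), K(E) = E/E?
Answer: -1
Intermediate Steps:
K(E) = 1
u = -3 (u = 3 - 1*6 = 3 - 6 = -3)
G(k, N) = -1 (G(k, N) = (-3 + 1) + 1 = -2 + 1 = -1)
W(b) = -1
1/W(-16/(-34) + 121/91) = 1/(-1) = -1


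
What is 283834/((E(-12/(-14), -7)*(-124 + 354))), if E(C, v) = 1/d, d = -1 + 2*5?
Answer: 1277253/115 ≈ 11107.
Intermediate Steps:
d = 9 (d = -1 + 10 = 9)
E(C, v) = ⅑ (E(C, v) = 1/9 = ⅑)
283834/((E(-12/(-14), -7)*(-124 + 354))) = 283834/(((-124 + 354)/9)) = 283834/(((⅑)*230)) = 283834/(230/9) = 283834*(9/230) = 1277253/115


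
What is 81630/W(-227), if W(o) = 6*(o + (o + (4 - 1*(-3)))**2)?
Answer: 13605/48173 ≈ 0.28242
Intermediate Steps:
W(o) = 6*o + 6*(7 + o)**2 (W(o) = 6*(o + (o + (4 + 3))**2) = 6*(o + (o + 7)**2) = 6*(o + (7 + o)**2) = 6*o + 6*(7 + o)**2)
81630/W(-227) = 81630/(6*(-227) + 6*(7 - 227)**2) = 81630/(-1362 + 6*(-220)**2) = 81630/(-1362 + 6*48400) = 81630/(-1362 + 290400) = 81630/289038 = 81630*(1/289038) = 13605/48173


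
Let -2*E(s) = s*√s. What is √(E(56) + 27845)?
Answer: √(27845 - 56*√14) ≈ 166.24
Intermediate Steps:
E(s) = -s^(3/2)/2 (E(s) = -s*√s/2 = -s^(3/2)/2)
√(E(56) + 27845) = √(-56*√14 + 27845) = √(27845 - 56*√14)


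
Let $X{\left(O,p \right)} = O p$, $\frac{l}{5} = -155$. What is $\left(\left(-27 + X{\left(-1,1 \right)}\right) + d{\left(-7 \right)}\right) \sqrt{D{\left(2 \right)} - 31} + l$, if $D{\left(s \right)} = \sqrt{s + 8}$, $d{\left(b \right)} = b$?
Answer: $-775 - 35 i \sqrt{31 - \sqrt{10}} \approx -775.0 - 184.67 i$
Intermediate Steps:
$D{\left(s \right)} = \sqrt{8 + s}$
$l = -775$ ($l = 5 \left(-155\right) = -775$)
$\left(\left(-27 + X{\left(-1,1 \right)}\right) + d{\left(-7 \right)}\right) \sqrt{D{\left(2 \right)} - 31} + l = \left(\left(-27 - 1\right) - 7\right) \sqrt{\sqrt{8 + 2} - 31} - 775 = \left(\left(-27 - 1\right) - 7\right) \sqrt{\sqrt{10} - 31} - 775 = \left(-28 - 7\right) \sqrt{-31 + \sqrt{10}} - 775 = - 35 \sqrt{-31 + \sqrt{10}} - 775 = -775 - 35 \sqrt{-31 + \sqrt{10}}$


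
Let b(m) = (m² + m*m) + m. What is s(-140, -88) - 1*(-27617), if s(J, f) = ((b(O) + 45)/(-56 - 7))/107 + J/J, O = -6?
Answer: 62057609/2247 ≈ 27618.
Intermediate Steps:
b(m) = m + 2*m² (b(m) = (m² + m²) + m = 2*m² + m = m + 2*m²)
s(J, f) = 2210/2247 (s(J, f) = ((-6*(1 + 2*(-6)) + 45)/(-56 - 7))/107 + J/J = ((-6*(1 - 12) + 45)/(-63))*(1/107) + 1 = ((-6*(-11) + 45)*(-1/63))*(1/107) + 1 = ((66 + 45)*(-1/63))*(1/107) + 1 = (111*(-1/63))*(1/107) + 1 = -37/21*1/107 + 1 = -37/2247 + 1 = 2210/2247)
s(-140, -88) - 1*(-27617) = 2210/2247 - 1*(-27617) = 2210/2247 + 27617 = 62057609/2247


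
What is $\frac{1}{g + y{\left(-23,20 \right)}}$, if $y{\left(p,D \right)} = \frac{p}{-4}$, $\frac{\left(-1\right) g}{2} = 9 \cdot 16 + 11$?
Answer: $- \frac{4}{1217} \approx -0.0032868$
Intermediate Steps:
$g = -310$ ($g = - 2 \left(9 \cdot 16 + 11\right) = - 2 \left(144 + 11\right) = \left(-2\right) 155 = -310$)
$y{\left(p,D \right)} = - \frac{p}{4}$ ($y{\left(p,D \right)} = p \left(- \frac{1}{4}\right) = - \frac{p}{4}$)
$\frac{1}{g + y{\left(-23,20 \right)}} = \frac{1}{-310 - - \frac{23}{4}} = \frac{1}{-310 + \frac{23}{4}} = \frac{1}{- \frac{1217}{4}} = - \frac{4}{1217}$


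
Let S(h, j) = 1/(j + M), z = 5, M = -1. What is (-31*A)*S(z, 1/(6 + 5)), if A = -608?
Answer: -103664/5 ≈ -20733.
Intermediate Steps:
S(h, j) = 1/(-1 + j) (S(h, j) = 1/(j - 1) = 1/(-1 + j))
(-31*A)*S(z, 1/(6 + 5)) = (-31*(-608))/(-1 + 1/(6 + 5)) = 18848/(-1 + 1/11) = 18848/(-10/11) = 18848*(-11/10) = -103664/5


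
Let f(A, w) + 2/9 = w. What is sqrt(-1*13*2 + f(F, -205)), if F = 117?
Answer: I*sqrt(2081)/3 ≈ 15.206*I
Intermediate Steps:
f(A, w) = -2/9 + w
sqrt(-1*13*2 + f(F, -205)) = sqrt(-1*13*2 + (-2/9 - 205)) = sqrt(-13*2 - 1847/9) = sqrt(-26 - 1847/9) = sqrt(-2081/9) = I*sqrt(2081)/3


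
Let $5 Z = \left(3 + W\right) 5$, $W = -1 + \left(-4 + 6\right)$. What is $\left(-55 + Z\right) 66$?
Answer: $-3366$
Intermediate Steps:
$W = 1$ ($W = -1 + 2 = 1$)
$Z = 4$ ($Z = \frac{\left(3 + 1\right) 5}{5} = \frac{4 \cdot 5}{5} = \frac{1}{5} \cdot 20 = 4$)
$\left(-55 + Z\right) 66 = \left(-55 + 4\right) 66 = \left(-51\right) 66 = -3366$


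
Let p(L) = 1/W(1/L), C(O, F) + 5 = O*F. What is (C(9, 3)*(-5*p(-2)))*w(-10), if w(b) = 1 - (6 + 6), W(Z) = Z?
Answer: -2420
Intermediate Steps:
C(O, F) = -5 + F*O (C(O, F) = -5 + O*F = -5 + F*O)
w(b) = -11 (w(b) = 1 - 1*12 = 1 - 12 = -11)
p(L) = L (p(L) = 1/(1/L) = L)
(C(9, 3)*(-5*p(-2)))*w(-10) = ((-5 + 3*9)*(-5*(-2)))*(-11) = ((-5 + 27)*10)*(-11) = (22*10)*(-11) = 220*(-11) = -2420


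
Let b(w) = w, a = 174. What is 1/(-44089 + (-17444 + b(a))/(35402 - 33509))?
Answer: -1893/83477747 ≈ -2.2677e-5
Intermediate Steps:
1/(-44089 + (-17444 + b(a))/(35402 - 33509)) = 1/(-44089 + (-17444 + 174)/(35402 - 33509)) = 1/(-44089 - 17270/1893) = 1/(-83477747/1893) = -1893/83477747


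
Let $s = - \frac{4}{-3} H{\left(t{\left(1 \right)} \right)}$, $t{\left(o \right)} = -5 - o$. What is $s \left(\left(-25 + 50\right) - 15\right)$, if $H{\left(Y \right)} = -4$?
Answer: $- \frac{160}{3} \approx -53.333$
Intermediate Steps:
$s = - \frac{16}{3}$ ($s = - \frac{4}{-3} \left(-4\right) = \left(-4\right) \left(- \frac{1}{3}\right) \left(-4\right) = \frac{4}{3} \left(-4\right) = - \frac{16}{3} \approx -5.3333$)
$s \left(\left(-25 + 50\right) - 15\right) = - \frac{16 \left(\left(-25 + 50\right) - 15\right)}{3} = - \frac{16 \left(25 - 15\right)}{3} = \left(- \frac{16}{3}\right) 10 = - \frac{160}{3}$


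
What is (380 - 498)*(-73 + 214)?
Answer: -16638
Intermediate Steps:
(380 - 498)*(-73 + 214) = -118*141 = -16638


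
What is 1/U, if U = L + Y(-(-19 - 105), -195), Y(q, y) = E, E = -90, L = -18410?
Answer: -1/18500 ≈ -5.4054e-5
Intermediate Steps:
Y(q, y) = -90
U = -18500 (U = -18410 - 90 = -18500)
1/U = 1/(-18500) = -1/18500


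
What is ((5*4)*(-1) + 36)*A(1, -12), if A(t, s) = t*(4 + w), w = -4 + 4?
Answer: 64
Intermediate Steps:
w = 0
A(t, s) = 4*t (A(t, s) = t*(4 + 0) = t*4 = 4*t)
((5*4)*(-1) + 36)*A(1, -12) = ((5*4)*(-1) + 36)*(4*1) = (20*(-1) + 36)*4 = (-20 + 36)*4 = 16*4 = 64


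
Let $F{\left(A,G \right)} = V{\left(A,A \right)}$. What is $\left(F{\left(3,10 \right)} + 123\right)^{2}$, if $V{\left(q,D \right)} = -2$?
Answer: $14641$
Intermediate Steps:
$F{\left(A,G \right)} = -2$
$\left(F{\left(3,10 \right)} + 123\right)^{2} = \left(-2 + 123\right)^{2} = 121^{2} = 14641$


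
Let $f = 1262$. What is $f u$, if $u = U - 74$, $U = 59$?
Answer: $-18930$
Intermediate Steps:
$u = -15$ ($u = 59 - 74 = -15$)
$f u = 1262 \left(-15\right) = -18930$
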